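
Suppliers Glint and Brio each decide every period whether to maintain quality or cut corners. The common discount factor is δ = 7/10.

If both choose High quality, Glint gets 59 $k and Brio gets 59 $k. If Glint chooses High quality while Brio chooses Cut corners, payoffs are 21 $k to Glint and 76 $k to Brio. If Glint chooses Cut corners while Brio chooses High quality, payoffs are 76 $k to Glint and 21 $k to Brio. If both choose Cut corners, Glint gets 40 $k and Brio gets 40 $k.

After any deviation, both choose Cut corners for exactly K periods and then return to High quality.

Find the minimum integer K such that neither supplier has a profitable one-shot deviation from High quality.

2

IC: δ(1−δ^K)/(1−δ) ≥ (76−59)/(59−40) = 17/19.
With δ = 7/10: need 1 − δ^K ≥ 17/19·(1−7/10)/(7/10), i.e. δ^K ≤ 0.6165.
Since (7/10)^1 = 0.7000 and (7/10)^2 = 0.4900, the smallest such K is 2.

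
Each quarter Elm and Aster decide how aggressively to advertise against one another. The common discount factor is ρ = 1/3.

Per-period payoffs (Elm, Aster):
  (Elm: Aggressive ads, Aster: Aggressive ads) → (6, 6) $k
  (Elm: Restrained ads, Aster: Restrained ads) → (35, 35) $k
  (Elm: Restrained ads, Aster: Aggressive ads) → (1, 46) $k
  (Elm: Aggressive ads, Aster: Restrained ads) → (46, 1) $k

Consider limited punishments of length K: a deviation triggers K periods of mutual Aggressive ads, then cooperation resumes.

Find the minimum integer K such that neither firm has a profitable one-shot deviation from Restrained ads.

No profitable deviation requires (35−6)(ρ+…+ρ^K) ≥ 46−35, i.e. ρ+…+ρ^K ≥ 11/29 ≈ 0.3793.
With ρ = 1/3, the partial sums are K=1: 0.3333, K=2: 0.4444.
K = 2 is the first length at which the sum reaches 0.3793.

2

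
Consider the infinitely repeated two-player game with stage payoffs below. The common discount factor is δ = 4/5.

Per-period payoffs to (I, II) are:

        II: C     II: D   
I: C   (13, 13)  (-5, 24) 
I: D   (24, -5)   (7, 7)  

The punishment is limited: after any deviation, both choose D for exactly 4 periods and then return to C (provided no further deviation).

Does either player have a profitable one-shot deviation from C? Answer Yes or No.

A one-shot deviation gives 24 now, then 7 for 4 periods, then back to 13.
Gain from deviating: (24−13) today; loss: (13−7) in each of the next 4 periods.
No-deviation condition: (13−7)(δ+…+δ^4) ≥ 24−13, i.e. δ+…+δ^4 ≥ 11/6.
At δ = 4/5: δ+…+δ^4 = 2.3616 ≥ 1.8333.
So cooperation is sustainable.

No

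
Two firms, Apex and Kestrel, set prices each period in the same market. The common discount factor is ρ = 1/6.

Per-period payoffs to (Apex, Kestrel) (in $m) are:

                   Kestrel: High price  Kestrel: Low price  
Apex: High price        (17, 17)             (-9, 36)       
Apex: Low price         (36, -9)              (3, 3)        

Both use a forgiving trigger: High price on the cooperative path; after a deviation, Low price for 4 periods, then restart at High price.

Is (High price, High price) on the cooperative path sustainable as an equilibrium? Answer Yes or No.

No

IC: ρ+…+ρ^4 ≥ (36−17)/(17−3) = 19/14.
At ρ = 1/6: partial sum = 0.1998 < 1.3571. Cooperation not sustainable.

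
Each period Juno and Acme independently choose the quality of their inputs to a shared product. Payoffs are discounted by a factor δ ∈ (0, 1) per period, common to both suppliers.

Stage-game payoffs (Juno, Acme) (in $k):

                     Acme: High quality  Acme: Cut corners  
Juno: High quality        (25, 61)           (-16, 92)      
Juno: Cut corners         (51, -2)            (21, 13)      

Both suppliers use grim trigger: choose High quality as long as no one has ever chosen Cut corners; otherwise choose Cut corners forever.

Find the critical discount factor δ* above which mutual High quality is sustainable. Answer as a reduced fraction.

13/15

Juno's threshold: (51−25)/(51−21) = 13/15.
Acme's threshold: (92−61)/(92−13) = 31/79.
13/15 > 31/79, so Juno binds and δ* = 13/15.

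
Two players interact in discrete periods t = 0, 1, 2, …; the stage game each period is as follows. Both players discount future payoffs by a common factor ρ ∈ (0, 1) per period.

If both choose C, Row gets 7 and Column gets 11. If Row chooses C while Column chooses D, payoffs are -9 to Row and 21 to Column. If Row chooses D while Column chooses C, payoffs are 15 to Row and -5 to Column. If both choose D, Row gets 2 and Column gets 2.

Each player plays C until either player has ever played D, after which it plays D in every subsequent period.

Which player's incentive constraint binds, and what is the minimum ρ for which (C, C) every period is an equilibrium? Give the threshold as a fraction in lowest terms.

Row; ρ ≥ 8/13

Row: cooperation gives 7 each period; deviation gives 15 once then 2 forever.
  7/(1−ρ) ≥ 15 + 2ρ/(1−ρ) ⇒ ρ ≥ 8/13.
Column: cooperation gives 11 each period; deviation gives 21 once then 2 forever.
  ρ ≥ 10/19.
Both must hold, so the binding constraint is Row's: ρ ≥ 8/13.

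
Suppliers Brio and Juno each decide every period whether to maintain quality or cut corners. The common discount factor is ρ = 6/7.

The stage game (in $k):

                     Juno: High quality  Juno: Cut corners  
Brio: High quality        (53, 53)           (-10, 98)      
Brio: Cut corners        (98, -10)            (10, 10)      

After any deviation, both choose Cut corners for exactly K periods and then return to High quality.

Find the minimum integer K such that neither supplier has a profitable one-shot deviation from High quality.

2

Need Σ_{k=1}^{K} ρ^k ≥ (98−53)/(53−10) = 1.0465 at ρ = 6/7.
At K = 1 the sum is 0.8571 < 1.0465; at K = 2 it is 1.5918 ≥ 1.0465.
So the minimum punishment length is K = 2.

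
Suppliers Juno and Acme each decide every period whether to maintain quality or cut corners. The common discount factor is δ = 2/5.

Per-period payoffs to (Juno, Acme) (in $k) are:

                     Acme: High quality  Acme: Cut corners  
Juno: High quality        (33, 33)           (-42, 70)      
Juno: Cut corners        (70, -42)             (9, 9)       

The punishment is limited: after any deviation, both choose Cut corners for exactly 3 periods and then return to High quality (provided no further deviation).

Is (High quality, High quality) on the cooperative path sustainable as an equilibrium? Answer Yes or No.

No

A one-shot deviation gives 70 now, then 9 for 3 periods, then back to 33.
Gain from deviating: (70−33) today; loss: (33−9) in each of the next 3 periods.
No-deviation condition: (33−9)(δ+…+δ^3) ≥ 70−33, i.e. δ+…+δ^3 ≥ 37/24.
At δ = 2/5: δ+…+δ^3 = 0.6240 < 1.5417.
So cooperation is not sustainable.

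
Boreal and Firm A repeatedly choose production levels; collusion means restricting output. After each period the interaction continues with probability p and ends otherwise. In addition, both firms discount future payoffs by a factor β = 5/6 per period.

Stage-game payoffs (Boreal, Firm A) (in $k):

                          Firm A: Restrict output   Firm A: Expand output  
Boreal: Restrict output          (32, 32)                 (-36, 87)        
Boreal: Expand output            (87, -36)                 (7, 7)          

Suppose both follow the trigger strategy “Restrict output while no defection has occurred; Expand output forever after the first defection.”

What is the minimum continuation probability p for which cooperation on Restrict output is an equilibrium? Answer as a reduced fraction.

33/40

Expected continuation weight on next period's payoff is β·p = 5/6·p, which plays the role of the discount factor.
Cooperation requires 5/6·p ≥ (87−32)/(87−7) = 11/16, hence p ≥ 33/40.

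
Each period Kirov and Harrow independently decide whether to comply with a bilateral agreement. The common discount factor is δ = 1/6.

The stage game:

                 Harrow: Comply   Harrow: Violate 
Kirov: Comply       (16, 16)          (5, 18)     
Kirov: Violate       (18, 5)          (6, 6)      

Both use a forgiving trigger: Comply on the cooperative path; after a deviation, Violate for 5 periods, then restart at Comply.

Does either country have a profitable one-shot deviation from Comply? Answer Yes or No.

Comparing payoff streams over the 6 periods until play realigns: cooperate → 16(1+δ+…+δ^5); deviate → 18 + 6(δ+…+δ^5).
Cooperation is sustained iff (16−6)(δ+…+δ^5) ≥ 18−16.
δ+…+δ^5 = 1/6·(1−(1/6)^5)/(1−1/6) = 0.2000, and (18−16)/(16−6) = 0.2000.
0.2000 < 0.2000, so cooperation is not sustainable.

Yes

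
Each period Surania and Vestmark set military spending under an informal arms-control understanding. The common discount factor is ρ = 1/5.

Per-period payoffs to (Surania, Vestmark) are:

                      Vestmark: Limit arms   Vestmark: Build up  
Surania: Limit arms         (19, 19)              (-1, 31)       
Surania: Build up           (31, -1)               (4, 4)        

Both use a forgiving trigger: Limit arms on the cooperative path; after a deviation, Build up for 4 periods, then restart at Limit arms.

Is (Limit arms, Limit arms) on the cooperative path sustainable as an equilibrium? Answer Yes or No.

A one-shot deviation gives 31 now, then 4 for 4 periods, then back to 19.
Gain from deviating: (31−19) today; loss: (19−4) in each of the next 4 periods.
No-deviation condition: (19−4)(ρ+…+ρ^4) ≥ 31−19, i.e. ρ+…+ρ^4 ≥ 4/5.
At ρ = 1/5: ρ+…+ρ^4 = 0.2496 < 0.8000.
So cooperation is not sustainable.

No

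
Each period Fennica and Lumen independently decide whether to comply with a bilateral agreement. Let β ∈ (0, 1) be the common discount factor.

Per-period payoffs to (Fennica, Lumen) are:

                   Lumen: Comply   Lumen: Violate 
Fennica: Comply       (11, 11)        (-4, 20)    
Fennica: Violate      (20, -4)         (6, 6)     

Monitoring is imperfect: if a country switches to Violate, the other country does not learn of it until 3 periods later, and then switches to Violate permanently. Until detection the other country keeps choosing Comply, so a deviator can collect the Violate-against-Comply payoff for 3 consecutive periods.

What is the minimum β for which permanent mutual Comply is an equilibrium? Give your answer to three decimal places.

A deviator earns 20 for 3 periods, then 6 forever; cooperating earns 11 forever. Multiplying the IC by (1−β):
11 ≥ 20(1−β^3) + 6β^3, so 14·β^3 ≥ 9 and β^3 ≥ 9/14.
β ≥ (9/14)^(1/3) ≈ 0.863.

0.863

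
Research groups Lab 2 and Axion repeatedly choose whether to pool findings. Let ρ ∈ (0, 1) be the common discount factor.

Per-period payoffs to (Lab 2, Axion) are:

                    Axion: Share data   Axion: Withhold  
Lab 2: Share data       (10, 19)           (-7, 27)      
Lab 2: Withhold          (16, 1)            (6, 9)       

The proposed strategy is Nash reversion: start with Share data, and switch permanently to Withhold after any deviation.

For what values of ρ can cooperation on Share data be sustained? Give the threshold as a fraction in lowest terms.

For Lab 2: deviation gain 16−10 = 6, per-period punishment loss 10−6 = 4. IC gives ρ ≥ 6/10 = 3/5.
For Axion: gain 8, loss 10 per period, so ρ ≥ 8/18 = 4/9.
The tighter constraint is Lab 2's, so cooperation needs ρ ≥ 3/5.

3/5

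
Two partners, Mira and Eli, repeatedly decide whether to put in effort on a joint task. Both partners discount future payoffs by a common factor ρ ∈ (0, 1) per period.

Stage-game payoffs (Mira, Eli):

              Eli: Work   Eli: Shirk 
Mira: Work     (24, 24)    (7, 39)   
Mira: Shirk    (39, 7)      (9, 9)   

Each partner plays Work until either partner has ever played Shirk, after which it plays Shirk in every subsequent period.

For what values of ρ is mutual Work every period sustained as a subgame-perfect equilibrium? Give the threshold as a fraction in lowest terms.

1/2

Cooperation forever yields 24 each period: 24/(1−ρ).
Deviating yields 39 once, then 9 forever: 39 + 9ρ/(1−ρ).
No profitable deviation requires 24/(1−ρ) ≥ 39 + 9ρ/(1−ρ).
Multiplying by (1−ρ): 24 ≥ 39(1−ρ) + 9ρ = 39 − 30ρ.
So 30ρ ≥ 15, i.e. ρ ≥ 15/30 = 1/2.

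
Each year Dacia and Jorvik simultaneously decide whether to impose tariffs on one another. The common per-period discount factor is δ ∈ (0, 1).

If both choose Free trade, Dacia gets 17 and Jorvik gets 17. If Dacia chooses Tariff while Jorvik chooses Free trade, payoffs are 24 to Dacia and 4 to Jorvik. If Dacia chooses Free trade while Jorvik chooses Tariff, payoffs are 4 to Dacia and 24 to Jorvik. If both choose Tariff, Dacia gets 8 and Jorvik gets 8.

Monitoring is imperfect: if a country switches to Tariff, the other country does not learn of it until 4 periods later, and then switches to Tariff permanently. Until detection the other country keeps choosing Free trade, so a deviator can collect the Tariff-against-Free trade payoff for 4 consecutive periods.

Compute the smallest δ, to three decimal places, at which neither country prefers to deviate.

0.813

Deviating for the 4 undetected periods gains 24−17 = 7 per period over cooperation, then loses 17−8 = 9 per period forever once punishment starts.
Gain: 7(1 + δ + … + δ^3); loss: 9·δ^4/(1−δ).
No profitable deviation ⇔ 7(1−δ^4) ≤ 9·δ^4, i.e. δ^4 ≥ 7/(7+9) = 7/16.
Hence δ ≥ (7/16)^(1/4) ≈ 0.813.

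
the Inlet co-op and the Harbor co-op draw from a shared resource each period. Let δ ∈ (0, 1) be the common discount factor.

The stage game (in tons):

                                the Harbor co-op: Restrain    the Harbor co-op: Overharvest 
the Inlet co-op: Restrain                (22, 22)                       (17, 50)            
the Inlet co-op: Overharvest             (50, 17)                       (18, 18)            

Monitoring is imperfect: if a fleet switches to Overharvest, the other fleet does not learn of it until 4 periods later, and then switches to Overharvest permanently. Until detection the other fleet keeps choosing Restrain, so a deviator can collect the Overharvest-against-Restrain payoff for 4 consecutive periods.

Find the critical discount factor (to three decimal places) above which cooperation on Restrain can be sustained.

0.967

A deviator earns 50 for 4 periods, then 18 forever; cooperating earns 22 forever. Multiplying the IC by (1−δ):
22 ≥ 50(1−δ^4) + 18δ^4, so 32·δ^4 ≥ 28 and δ^4 ≥ 7/8.
δ ≥ (7/8)^(1/4) ≈ 0.967.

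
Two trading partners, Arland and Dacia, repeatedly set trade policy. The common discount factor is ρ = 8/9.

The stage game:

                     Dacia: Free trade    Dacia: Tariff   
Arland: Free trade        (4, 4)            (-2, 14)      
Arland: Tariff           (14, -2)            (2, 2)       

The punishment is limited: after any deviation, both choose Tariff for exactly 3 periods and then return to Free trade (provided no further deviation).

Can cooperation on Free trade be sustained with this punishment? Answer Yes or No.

Comparing payoff streams over the 4 periods until play realigns: cooperate → 4(1+ρ+…+ρ^3); deviate → 14 + 2(ρ+…+ρ^3).
Cooperation is sustained iff (4−2)(ρ+…+ρ^3) ≥ 14−4.
ρ+…+ρ^3 = 8/9·(1−(8/9)^3)/(1−8/9) = 2.3813, and (14−4)/(4−2) = 5.0000.
2.3813 < 5.0000, so cooperation is not sustainable.

No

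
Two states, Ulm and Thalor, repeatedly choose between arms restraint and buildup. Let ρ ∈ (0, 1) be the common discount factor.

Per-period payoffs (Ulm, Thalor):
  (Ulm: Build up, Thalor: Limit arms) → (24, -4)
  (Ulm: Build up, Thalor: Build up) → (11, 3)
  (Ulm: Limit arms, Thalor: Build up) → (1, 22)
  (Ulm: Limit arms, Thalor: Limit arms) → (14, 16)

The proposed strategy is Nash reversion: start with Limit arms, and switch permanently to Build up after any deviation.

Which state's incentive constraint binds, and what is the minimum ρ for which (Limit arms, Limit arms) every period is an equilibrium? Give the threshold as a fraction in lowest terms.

For Ulm: deviation gain 24−14 = 10, per-period punishment loss 14−11 = 3. IC gives ρ ≥ 10/13.
For Thalor: gain 6, loss 13 per period, so ρ ≥ 6/19.
The tighter constraint is Ulm's, so cooperation needs ρ ≥ 10/13.

Ulm; ρ ≥ 10/13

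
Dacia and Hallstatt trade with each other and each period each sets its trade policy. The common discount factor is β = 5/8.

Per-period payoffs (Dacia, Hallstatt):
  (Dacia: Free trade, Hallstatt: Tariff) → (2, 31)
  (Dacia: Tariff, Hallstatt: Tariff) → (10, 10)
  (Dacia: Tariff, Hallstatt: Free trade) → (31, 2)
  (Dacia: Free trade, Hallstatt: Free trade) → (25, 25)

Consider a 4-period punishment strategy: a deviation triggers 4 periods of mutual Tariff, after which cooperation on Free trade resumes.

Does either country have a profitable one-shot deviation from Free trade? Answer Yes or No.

No

A one-shot deviation gives 31 now, then 10 for 4 periods, then back to 25.
Gain from deviating: (31−25) today; loss: (25−10) in each of the next 4 periods.
No-deviation condition: (25−10)(β+…+β^4) ≥ 31−25, i.e. β+…+β^4 ≥ 2/5.
At β = 5/8: β+…+β^4 = 1.4124 ≥ 0.4000.
So cooperation is sustainable.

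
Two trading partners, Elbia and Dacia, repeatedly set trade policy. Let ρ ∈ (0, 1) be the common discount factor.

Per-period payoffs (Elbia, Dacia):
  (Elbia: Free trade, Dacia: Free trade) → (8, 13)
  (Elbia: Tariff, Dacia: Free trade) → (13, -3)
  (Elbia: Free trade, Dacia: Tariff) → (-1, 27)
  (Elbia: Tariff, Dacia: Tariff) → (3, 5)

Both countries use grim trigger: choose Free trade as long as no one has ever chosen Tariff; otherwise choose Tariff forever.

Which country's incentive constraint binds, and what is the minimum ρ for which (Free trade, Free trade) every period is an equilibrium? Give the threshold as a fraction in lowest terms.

Dacia; ρ ≥ 7/11

For Elbia: deviation gain 13−8 = 5, per-period punishment loss 8−3 = 5. IC gives ρ ≥ 5/10 = 1/2.
For Dacia: gain 14, loss 8 per period, so ρ ≥ 14/22 = 7/11.
The tighter constraint is Dacia's, so cooperation needs ρ ≥ 7/11.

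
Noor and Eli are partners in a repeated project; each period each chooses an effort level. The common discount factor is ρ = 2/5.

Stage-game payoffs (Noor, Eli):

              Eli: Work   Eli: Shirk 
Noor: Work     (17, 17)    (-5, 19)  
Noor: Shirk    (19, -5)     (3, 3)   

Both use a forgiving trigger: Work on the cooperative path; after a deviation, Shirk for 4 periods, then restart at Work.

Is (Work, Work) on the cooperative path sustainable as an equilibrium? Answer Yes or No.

Yes

A one-shot deviation gives 19 now, then 3 for 4 periods, then back to 17.
Gain from deviating: (19−17) today; loss: (17−3) in each of the next 4 periods.
No-deviation condition: (17−3)(ρ+…+ρ^4) ≥ 19−17, i.e. ρ+…+ρ^4 ≥ 1/7.
At ρ = 2/5: ρ+…+ρ^4 = 0.6496 ≥ 0.1429.
So cooperation is sustainable.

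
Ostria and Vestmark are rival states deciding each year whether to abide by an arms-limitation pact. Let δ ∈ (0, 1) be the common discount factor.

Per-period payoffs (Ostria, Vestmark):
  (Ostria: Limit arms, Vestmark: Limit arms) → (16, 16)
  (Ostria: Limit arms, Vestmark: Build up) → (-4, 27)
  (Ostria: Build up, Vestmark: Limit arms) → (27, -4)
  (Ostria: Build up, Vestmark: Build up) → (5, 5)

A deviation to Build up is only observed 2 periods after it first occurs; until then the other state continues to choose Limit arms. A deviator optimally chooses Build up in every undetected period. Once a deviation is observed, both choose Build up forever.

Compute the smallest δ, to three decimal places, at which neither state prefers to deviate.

A deviator earns 27 for 2 periods, then 5 forever; cooperating earns 16 forever. Multiplying the IC by (1−δ):
16 ≥ 27(1−δ^2) + 5δ^2, so 22·δ^2 ≥ 11 and δ^2 ≥ 1/2.
δ ≥ (1/2)^(1/2) ≈ 0.707.

0.707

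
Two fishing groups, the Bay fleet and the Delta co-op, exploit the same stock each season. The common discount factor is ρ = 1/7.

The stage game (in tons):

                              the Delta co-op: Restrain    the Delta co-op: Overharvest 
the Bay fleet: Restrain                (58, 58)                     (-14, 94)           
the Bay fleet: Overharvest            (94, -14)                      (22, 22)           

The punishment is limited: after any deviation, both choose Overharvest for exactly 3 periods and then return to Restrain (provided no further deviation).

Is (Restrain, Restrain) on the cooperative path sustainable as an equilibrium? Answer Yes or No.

A one-shot deviation gives 94 now, then 22 for 3 periods, then back to 58.
Gain from deviating: (94−58) today; loss: (58−22) in each of the next 3 periods.
No-deviation condition: (58−22)(ρ+…+ρ^3) ≥ 94−58, i.e. ρ+…+ρ^3 ≥ 1.
At ρ = 1/7: ρ+…+ρ^3 = 0.1662 < 1.0000.
So cooperation is not sustainable.

No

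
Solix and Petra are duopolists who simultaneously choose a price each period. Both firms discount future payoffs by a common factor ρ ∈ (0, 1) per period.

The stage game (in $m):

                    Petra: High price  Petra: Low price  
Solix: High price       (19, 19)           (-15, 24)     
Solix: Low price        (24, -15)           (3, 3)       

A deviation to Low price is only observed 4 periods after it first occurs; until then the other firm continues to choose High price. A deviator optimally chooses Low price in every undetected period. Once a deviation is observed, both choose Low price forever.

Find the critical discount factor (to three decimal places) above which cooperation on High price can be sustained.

A deviator earns 24 for 4 periods, then 3 forever; cooperating earns 19 forever. Multiplying the IC by (1−ρ):
19 ≥ 24(1−ρ^4) + 3ρ^4, so 21·ρ^4 ≥ 5 and ρ^4 ≥ 5/21.
ρ ≥ (5/21)^(1/4) ≈ 0.699.

0.699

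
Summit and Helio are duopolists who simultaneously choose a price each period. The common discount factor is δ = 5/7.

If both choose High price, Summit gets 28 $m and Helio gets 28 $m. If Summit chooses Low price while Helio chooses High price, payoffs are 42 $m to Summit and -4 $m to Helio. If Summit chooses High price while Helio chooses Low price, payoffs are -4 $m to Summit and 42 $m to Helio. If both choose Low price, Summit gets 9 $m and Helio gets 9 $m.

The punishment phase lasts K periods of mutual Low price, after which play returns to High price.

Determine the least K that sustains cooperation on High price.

2

No profitable deviation requires (28−9)(δ+…+δ^K) ≥ 42−28, i.e. δ+…+δ^K ≥ 14/19 ≈ 0.7368.
With δ = 5/7, the partial sums are K=1: 0.7143, K=2: 1.2245.
K = 2 is the first length at which the sum reaches 0.7368.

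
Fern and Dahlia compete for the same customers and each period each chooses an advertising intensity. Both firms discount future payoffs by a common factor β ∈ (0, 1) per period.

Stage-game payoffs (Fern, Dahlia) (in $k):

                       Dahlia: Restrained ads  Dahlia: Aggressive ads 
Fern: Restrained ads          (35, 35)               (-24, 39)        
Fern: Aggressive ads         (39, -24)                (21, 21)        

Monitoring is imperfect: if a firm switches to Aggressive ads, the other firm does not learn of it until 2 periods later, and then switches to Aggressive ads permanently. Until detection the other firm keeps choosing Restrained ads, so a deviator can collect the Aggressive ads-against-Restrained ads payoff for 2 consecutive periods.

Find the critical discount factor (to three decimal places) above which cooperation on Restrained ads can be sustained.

0.471

A deviator earns 39 for 2 periods, then 21 forever; cooperating earns 35 forever. Multiplying the IC by (1−β):
35 ≥ 39(1−β^2) + 21β^2, so 18·β^2 ≥ 4 and β^2 ≥ 2/9.
β ≥ (2/9)^(1/2) ≈ 0.471.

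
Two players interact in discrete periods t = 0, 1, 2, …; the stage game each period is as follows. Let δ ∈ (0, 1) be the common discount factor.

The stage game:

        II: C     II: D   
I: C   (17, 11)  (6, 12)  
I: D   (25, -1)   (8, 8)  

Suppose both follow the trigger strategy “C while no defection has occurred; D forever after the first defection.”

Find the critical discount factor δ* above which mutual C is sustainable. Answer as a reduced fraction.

For I: deviation gain 25−17 = 8, per-period punishment loss 17−8 = 9. IC gives δ ≥ 8/17.
For II: gain 1, loss 3 per period, so δ ≥ 1/4.
The tighter constraint is I's, so cooperation needs δ ≥ 8/17.

8/17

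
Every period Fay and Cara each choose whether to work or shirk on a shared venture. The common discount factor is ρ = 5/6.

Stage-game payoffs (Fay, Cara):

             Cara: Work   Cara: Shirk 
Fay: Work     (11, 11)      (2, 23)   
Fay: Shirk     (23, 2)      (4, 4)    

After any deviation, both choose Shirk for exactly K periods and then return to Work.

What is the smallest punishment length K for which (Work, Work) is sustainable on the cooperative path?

No profitable deviation requires (11−4)(ρ+…+ρ^K) ≥ 23−11, i.e. ρ+…+ρ^K ≥ 12/7 ≈ 1.7143.
With ρ = 5/6, the partial sums are K=1: 0.8333, K=2: 1.5278, K=3: 2.1065.
K = 3 is the first length at which the sum reaches 1.7143.

3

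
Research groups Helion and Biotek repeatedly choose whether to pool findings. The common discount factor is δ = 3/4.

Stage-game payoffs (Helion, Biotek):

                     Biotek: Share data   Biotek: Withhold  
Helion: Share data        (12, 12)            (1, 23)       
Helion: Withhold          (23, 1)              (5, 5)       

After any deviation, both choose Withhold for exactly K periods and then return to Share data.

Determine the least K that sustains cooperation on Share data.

IC: δ(1−δ^K)/(1−δ) ≥ (23−12)/(12−5) = 11/7.
With δ = 3/4: need 1 − δ^K ≥ 11/7·(1−3/4)/(3/4), i.e. δ^K ≤ 0.4762.
Since (3/4)^2 = 0.5625 and (3/4)^3 = 0.4219, the smallest such K is 3.

3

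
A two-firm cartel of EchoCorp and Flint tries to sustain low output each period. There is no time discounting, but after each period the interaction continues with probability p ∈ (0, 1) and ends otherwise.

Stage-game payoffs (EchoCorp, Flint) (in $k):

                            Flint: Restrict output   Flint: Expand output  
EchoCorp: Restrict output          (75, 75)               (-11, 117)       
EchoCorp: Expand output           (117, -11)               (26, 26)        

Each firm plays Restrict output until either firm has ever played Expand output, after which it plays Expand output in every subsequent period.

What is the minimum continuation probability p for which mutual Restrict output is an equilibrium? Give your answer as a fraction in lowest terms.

6/13

Expected cooperation value is 75 + p·75 + p²·75 + … = 75/(1−p); deviation gives 117 + p·26/(1−p).
75 ≥ 117(1−p) + 26p ⇒ 91p ≥ 42 ⇒ p ≥ 42/91 = 6/13.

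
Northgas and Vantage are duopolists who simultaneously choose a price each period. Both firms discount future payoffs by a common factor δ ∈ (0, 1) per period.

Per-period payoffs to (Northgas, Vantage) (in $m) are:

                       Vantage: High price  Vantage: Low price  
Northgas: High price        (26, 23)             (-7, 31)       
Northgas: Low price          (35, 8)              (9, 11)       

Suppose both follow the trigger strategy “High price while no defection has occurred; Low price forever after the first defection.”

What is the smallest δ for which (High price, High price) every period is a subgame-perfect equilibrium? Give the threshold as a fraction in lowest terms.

Northgas: cooperation gives 26 each period; deviation gives 35 once then 9 forever.
  26/(1−δ) ≥ 35 + 9δ/(1−δ) ⇒ δ ≥ 9/26.
Vantage: cooperation gives 23 each period; deviation gives 31 once then 11 forever.
  δ ≥ 8/20 = 2/5.
Both must hold, so the binding constraint is Vantage's: δ ≥ 2/5.

2/5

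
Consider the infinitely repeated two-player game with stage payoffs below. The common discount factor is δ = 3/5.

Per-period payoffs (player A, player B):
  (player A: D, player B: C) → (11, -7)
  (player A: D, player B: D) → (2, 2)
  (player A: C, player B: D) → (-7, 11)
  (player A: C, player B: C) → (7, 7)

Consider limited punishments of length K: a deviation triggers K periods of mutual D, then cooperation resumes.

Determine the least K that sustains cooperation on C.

2

Need Σ_{k=1}^{K} δ^k ≥ (11−7)/(7−2) = 0.8000 at δ = 3/5.
At K = 1 the sum is 0.6000 < 0.8000; at K = 2 it is 0.9600 ≥ 0.8000.
So the minimum punishment length is K = 2.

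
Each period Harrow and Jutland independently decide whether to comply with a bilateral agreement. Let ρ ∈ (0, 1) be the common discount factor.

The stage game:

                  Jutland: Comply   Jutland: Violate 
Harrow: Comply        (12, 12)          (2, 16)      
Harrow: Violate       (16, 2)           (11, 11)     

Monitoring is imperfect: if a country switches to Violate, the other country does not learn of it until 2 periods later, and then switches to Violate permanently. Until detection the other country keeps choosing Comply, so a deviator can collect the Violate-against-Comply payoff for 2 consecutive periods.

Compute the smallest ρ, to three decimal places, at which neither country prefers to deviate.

A deviator earns 16 for 2 periods, then 11 forever; cooperating earns 12 forever. Multiplying the IC by (1−ρ):
12 ≥ 16(1−ρ^2) + 11ρ^2, so 5·ρ^2 ≥ 4 and ρ^2 ≥ 4/5.
ρ ≥ (4/5)^(1/2) ≈ 0.894.

0.894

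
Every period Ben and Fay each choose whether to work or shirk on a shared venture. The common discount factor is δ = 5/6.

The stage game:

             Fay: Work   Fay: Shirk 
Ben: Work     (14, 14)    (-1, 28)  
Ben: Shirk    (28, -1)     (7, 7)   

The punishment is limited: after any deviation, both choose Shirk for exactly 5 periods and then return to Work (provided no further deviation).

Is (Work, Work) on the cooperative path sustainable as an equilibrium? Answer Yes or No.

IC: δ+…+δ^5 ≥ (28−14)/(14−7) = 2.
At δ = 5/6: partial sum = 2.9906 ≥ 2.0000. Cooperation sustainable.

Yes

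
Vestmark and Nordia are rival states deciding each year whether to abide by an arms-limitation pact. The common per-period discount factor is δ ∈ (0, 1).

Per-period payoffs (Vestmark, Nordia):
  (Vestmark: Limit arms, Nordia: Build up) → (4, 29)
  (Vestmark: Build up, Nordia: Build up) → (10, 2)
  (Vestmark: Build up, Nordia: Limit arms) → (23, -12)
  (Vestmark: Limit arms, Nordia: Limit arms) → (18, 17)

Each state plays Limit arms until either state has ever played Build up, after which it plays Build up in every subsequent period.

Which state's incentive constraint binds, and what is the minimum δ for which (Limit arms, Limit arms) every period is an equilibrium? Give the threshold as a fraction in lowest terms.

Nordia; δ ≥ 4/9

Vestmark's threshold: (23−18)/(23−10) = 5/13.
Nordia's threshold: (29−17)/(29−2) = 4/9.
5/13 < 4/9, so Nordia binds and δ* = 4/9.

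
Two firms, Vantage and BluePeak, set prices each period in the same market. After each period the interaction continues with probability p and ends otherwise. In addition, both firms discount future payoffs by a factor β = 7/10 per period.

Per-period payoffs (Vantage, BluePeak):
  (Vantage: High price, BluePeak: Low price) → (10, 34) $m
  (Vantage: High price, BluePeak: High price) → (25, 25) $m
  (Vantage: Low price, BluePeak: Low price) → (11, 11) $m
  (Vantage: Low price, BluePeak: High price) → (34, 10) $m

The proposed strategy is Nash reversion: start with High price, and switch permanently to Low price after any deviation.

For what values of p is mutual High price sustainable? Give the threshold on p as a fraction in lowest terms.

90/161

Expected continuation weight on next period's payoff is β·p = 7/10·p, which plays the role of the discount factor.
Cooperation requires 7/10·p ≥ (34−25)/(34−11) = 9/23, hence p ≥ 90/161.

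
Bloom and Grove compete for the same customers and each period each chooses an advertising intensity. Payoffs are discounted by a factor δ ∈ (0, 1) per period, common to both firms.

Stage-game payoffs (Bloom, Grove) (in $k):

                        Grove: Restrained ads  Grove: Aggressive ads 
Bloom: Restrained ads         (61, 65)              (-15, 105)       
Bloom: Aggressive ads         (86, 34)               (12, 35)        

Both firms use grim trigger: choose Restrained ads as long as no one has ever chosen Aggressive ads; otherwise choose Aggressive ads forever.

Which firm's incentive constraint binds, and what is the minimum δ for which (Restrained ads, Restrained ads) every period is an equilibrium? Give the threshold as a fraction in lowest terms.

For Bloom: deviation gain 86−61 = 25, per-period punishment loss 61−12 = 49. IC gives δ ≥ 25/74.
For Grove: gain 40, loss 30 per period, so δ ≥ 40/70 = 4/7.
The tighter constraint is Grove's, so cooperation needs δ ≥ 4/7.

Grove; δ ≥ 4/7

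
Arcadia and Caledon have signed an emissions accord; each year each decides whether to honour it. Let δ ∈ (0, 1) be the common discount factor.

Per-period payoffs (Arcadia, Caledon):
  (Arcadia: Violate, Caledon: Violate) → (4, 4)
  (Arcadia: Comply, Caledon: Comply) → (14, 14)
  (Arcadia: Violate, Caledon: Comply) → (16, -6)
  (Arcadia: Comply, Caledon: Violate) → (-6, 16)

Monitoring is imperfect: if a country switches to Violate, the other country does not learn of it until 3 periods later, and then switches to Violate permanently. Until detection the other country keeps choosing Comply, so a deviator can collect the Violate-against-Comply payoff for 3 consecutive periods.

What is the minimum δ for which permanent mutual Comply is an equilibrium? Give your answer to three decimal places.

The best deviation is to choose Violate for all 3 undetected periods, earning 16 each, then 4 forever once detected.
Deviation value: 16(1−δ^3)/(1−δ) + 4δ^3/(1−δ); cooperation value: 14/(1−δ).
IC: 14 ≥ 16(1−δ^3) + 4δ^3 = 16 − 12δ^3.
So δ^3 ≥ 2/12 = 1/6, giving δ ≥ (1/6)^(1/3) ≈ 0.550.

0.550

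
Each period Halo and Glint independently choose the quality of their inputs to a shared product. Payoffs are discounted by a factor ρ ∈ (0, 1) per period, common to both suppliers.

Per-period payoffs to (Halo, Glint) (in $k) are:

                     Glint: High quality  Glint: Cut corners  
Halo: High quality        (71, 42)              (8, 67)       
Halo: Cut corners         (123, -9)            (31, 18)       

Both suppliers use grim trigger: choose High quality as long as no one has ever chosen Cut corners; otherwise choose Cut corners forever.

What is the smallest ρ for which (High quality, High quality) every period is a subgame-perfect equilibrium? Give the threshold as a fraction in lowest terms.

For Halo: deviation gain 123−71 = 52, per-period punishment loss 71−31 = 40. IC gives ρ ≥ 52/92 = 13/23.
For Glint: gain 25, loss 24 per period, so ρ ≥ 25/49.
The tighter constraint is Halo's, so cooperation needs ρ ≥ 13/23.

13/23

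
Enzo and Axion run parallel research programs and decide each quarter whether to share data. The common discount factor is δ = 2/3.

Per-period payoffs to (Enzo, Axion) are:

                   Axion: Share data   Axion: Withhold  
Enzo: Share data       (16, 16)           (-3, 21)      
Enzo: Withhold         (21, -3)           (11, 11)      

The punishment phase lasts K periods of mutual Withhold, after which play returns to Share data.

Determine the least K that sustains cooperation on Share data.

2

IC: δ(1−δ^K)/(1−δ) ≥ (21−16)/(16−11) = 1.
With δ = 2/3: need 1 − δ^K ≥ 1·(1−2/3)/(2/3), i.e. δ^K ≤ 0.5000.
Since (2/3)^1 = 0.6667 and (2/3)^2 = 0.4444, the smallest such K is 2.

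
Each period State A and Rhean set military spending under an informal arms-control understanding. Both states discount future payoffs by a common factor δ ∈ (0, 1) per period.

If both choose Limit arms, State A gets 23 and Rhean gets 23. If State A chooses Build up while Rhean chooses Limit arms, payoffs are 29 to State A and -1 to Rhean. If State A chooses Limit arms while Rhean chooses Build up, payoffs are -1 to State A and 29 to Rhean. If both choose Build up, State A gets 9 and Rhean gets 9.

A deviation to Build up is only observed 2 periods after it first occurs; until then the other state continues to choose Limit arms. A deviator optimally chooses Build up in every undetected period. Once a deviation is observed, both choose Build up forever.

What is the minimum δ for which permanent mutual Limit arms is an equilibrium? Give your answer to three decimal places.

The best deviation is to choose Build up for all 2 undetected periods, earning 29 each, then 9 forever once detected.
Deviation value: 29(1−δ^2)/(1−δ) + 9δ^2/(1−δ); cooperation value: 23/(1−δ).
IC: 23 ≥ 29(1−δ^2) + 9δ^2 = 29 − 20δ^2.
So δ^2 ≥ 6/20 = 3/10, giving δ ≥ (3/10)^(1/2) ≈ 0.548.

0.548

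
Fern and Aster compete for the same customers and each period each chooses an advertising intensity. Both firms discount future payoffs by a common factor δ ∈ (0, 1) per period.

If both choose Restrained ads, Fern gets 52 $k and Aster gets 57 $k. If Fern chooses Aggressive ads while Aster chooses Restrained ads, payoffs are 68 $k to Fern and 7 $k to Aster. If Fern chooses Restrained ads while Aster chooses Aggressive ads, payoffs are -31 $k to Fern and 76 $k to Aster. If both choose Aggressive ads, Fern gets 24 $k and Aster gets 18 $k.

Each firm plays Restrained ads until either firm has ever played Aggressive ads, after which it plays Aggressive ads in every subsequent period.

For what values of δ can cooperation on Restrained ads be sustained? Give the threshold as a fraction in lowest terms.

4/11

Fern's threshold: (68−52)/(68−24) = 4/11.
Aster's threshold: (76−57)/(76−18) = 19/58.
4/11 > 19/58, so Fern binds and δ* = 4/11.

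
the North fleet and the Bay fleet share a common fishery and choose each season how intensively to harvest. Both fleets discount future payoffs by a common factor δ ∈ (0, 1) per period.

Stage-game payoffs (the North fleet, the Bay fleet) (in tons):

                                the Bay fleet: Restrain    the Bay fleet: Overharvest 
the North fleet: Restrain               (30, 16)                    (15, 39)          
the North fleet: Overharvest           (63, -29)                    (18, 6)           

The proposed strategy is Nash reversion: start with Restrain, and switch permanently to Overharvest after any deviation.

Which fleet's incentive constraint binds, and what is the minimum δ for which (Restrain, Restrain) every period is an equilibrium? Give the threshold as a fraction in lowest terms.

For the North fleet: deviation gain 63−30 = 33, per-period punishment loss 30−18 = 12. IC gives δ ≥ 33/45 = 11/15.
For the Bay fleet: gain 23, loss 10 per period, so δ ≥ 23/33.
The tighter constraint is the North fleet's, so cooperation needs δ ≥ 11/15.

the North fleet; δ ≥ 11/15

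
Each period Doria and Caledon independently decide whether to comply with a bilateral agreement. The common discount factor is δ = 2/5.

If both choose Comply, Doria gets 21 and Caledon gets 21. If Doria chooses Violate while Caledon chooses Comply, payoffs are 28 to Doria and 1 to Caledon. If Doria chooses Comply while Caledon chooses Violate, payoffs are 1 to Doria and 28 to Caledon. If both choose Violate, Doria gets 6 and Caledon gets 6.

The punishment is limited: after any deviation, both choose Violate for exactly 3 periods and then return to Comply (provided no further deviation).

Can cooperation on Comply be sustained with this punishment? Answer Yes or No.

IC: δ+…+δ^3 ≥ (28−21)/(21−6) = 7/15.
At δ = 2/5: partial sum = 0.6240 ≥ 0.4667. Cooperation sustainable.

Yes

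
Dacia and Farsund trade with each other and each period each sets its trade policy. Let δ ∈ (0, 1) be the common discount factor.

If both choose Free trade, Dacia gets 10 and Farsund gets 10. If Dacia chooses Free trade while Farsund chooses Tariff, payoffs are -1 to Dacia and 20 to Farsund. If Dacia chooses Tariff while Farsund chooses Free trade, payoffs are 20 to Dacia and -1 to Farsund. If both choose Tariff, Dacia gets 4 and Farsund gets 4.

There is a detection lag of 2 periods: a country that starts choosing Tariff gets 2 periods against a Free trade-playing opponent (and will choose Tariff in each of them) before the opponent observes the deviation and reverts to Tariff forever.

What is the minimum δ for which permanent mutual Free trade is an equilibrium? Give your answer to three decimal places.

The best deviation is to choose Tariff for all 2 undetected periods, earning 20 each, then 4 forever once detected.
Deviation value: 20(1−δ^2)/(1−δ) + 4δ^2/(1−δ); cooperation value: 10/(1−δ).
IC: 10 ≥ 20(1−δ^2) + 4δ^2 = 20 − 16δ^2.
So δ^2 ≥ 10/16 = 5/8, giving δ ≥ (5/8)^(1/2) ≈ 0.791.

0.791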